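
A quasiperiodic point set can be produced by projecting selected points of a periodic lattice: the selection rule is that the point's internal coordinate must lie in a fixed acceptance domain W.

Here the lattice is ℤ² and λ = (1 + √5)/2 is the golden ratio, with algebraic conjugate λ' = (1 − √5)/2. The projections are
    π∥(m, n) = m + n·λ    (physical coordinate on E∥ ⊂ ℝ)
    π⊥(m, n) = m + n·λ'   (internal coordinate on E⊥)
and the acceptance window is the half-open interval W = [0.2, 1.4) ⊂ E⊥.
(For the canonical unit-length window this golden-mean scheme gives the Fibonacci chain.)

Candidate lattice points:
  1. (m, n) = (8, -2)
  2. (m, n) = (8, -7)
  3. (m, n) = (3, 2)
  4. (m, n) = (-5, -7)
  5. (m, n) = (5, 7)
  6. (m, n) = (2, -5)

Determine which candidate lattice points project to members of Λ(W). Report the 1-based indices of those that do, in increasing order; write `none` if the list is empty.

Compute λ' = (1−√5)/2 = -0.61803, so π⊥(m,n) = m -0.61803·n.
#1 (8,-2): internal coord 8 + (-2)·λ' = +9.23607; +9.23607 ∉ [0.2, 1.4) → out
#2 (8,-7): internal coord 8 + (-7)·λ' = +12.32624; +12.32624 ∉ [0.2, 1.4) → out
#3 (3,2): internal coord 3 + (2)·λ' = +1.76393; +1.76393 ∉ [0.2, 1.4) → out
#4 (-5,-7): internal coord -5 + (-7)·λ' = -0.67376; -0.67376 ∉ [0.2, 1.4) → out
#5 (5,7): internal coord 5 + (7)·λ' = +0.67376; +0.67376 ∈ [0.2, 1.4) → IN Λ
#6 (2,-5): internal coord 2 + (-5)·λ' = +5.09017; +5.09017 ∉ [0.2, 1.4) → out

5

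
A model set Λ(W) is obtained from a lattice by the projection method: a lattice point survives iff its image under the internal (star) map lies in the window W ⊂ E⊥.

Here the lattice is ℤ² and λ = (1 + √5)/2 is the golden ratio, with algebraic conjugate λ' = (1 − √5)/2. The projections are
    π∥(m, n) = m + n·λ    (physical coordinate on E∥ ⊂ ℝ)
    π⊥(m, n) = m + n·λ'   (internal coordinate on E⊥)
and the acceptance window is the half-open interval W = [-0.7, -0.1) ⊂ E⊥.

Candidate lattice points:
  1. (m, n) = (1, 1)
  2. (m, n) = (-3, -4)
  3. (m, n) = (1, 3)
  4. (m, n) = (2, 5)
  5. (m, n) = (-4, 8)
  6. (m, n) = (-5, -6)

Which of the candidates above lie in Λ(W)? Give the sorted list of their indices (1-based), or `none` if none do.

2

Compute λ' = (1−√5)/2 = -0.618034, so π⊥(m,n) = m -0.618034·n.
#1 (1,1): internal coord 1 + (1)·λ' = +0.381966; +0.381966 ∉ [-0.7, -0.1) → out
#2 (-3,-4): internal coord -3 + (-4)·λ' = -0.527864; -0.527864 ∈ [-0.7, -0.1) → IN Λ
#3 (1,3): internal coord 1 + (3)·λ' = -0.854102; -0.854102 ∉ [-0.7, -0.1) → out
#4 (2,5): internal coord 2 + (5)·λ' = -1.090170; -1.090170 ∉ [-0.7, -0.1) → out
#5 (-4,8): internal coord -4 + (8)·λ' = -8.944272; -8.944272 ∉ [-0.7, -0.1) → out
#6 (-5,-6): internal coord -5 + (-6)·λ' = -1.291796; -1.291796 ∉ [-0.7, -0.1) → out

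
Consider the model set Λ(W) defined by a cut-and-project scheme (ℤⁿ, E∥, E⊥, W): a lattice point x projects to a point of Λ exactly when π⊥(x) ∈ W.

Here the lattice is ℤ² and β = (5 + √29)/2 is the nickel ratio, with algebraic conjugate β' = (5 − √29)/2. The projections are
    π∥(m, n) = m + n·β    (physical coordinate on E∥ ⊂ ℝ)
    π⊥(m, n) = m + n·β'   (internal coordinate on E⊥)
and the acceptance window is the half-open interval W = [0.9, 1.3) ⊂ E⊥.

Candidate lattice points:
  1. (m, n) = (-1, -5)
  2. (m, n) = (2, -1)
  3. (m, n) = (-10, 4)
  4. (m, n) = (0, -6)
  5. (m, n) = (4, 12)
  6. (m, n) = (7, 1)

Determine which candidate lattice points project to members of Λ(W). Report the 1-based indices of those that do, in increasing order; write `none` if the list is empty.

4

Compute β' = (5−√29)/2 = -0.19258, so π⊥(m,n) = m -0.19258·n.
[1] lift (-1,-5): star map gives -0.03709; window check 0.9 ≤ -0.03709 < 1.3 is false → out
[2] lift (2,-1): star map gives 2.19258; window check 0.9 ≤ 2.19258 < 1.3 is false → out
[3] lift (-10,4): star map gives -10.77033; window check 0.9 ≤ -10.77033 < 1.3 is false → out
[4] lift (0,-6): star map gives 1.15549; window check 0.9 ≤ 1.15549 < 1.3 is true → IN Λ
[5] lift (4,12): star map gives 1.68901; window check 0.9 ≤ 1.68901 < 1.3 is false → out
[6] lift (7,1): star map gives 6.80742; window check 0.9 ≤ 6.80742 < 1.3 is false → out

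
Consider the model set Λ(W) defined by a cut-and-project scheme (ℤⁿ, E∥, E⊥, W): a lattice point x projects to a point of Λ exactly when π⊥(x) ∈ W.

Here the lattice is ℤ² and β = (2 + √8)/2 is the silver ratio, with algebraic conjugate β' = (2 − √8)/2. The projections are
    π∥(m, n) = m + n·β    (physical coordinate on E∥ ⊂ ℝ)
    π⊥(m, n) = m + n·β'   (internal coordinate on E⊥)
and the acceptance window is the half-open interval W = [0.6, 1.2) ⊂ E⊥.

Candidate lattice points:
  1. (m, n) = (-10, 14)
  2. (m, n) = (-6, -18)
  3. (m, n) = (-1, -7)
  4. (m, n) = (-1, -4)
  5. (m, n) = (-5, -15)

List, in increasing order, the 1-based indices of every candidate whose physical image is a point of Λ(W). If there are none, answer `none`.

β' = (2−√8)/2 ≈ -0.41421.
#1 (-10,14): internal coord -10 + (14)·β' = -15.79899; -15.79899 ∉ [0.6, 1.2) → out
#2 (-6,-18): internal coord -6 + (-18)·β' = +1.45584; +1.45584 ∉ [0.6, 1.2) → out
#3 (-1,-7): internal coord -1 + (-7)·β' = +1.89949; +1.89949 ∉ [0.6, 1.2) → out
#4 (-1,-4): internal coord -1 + (-4)·β' = +0.65685; +0.65685 ∈ [0.6, 1.2) → IN Λ
#5 (-5,-15): internal coord -5 + (-15)·β' = +1.21320; +1.21320 ∉ [0.6, 1.2) → out

4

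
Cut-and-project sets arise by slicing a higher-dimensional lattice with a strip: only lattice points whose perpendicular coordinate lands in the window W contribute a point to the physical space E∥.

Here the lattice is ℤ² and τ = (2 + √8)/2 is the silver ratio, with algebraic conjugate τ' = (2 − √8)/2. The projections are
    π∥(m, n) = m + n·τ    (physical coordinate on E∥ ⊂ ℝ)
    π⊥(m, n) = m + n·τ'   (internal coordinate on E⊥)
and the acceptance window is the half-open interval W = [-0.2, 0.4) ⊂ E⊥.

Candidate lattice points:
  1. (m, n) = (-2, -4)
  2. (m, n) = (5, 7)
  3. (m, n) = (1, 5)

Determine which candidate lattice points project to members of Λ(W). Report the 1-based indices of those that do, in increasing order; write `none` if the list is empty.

τ' = (2−√8)/2 ≈ -0.414214.
[1] lift (-2,-4): star map gives -0.343146; window check -0.2 ≤ -0.343146 < 0.4 is false → out
[2] lift (5,7): star map gives 2.100505; window check -0.2 ≤ 2.100505 < 0.4 is false → out
[3] lift (1,5): star map gives -1.071068; window check -0.2 ≤ -1.071068 < 0.4 is false → out

none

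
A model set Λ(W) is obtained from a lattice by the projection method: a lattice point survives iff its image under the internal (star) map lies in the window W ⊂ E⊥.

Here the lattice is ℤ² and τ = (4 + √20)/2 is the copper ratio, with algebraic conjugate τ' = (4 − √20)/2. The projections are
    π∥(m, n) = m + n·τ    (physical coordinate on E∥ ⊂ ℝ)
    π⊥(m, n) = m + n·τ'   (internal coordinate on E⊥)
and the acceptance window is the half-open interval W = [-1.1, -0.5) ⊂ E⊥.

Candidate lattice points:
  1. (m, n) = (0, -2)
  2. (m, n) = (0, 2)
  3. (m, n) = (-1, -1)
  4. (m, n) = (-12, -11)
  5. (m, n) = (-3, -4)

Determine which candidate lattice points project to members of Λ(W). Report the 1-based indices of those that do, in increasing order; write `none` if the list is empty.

τ' = (4−√20)/2 ≈ -0.236068.
#1 (0,-2): internal coord 0 + (-2)·τ' = +0.472136; +0.472136 ∉ [-1.1, -0.5) → out
#2 (0,2): internal coord 0 + (2)·τ' = -0.472136; -0.472136 ∉ [-1.1, -0.5) → out
#3 (-1,-1): internal coord -1 + (-1)·τ' = -0.763932; -0.763932 ∈ [-1.1, -0.5) → IN Λ
#4 (-12,-11): internal coord -12 + (-11)·τ' = -9.403252; -9.403252 ∉ [-1.1, -0.5) → out
#5 (-3,-4): internal coord -3 + (-4)·τ' = -2.055728; -2.055728 ∉ [-1.1, -0.5) → out

3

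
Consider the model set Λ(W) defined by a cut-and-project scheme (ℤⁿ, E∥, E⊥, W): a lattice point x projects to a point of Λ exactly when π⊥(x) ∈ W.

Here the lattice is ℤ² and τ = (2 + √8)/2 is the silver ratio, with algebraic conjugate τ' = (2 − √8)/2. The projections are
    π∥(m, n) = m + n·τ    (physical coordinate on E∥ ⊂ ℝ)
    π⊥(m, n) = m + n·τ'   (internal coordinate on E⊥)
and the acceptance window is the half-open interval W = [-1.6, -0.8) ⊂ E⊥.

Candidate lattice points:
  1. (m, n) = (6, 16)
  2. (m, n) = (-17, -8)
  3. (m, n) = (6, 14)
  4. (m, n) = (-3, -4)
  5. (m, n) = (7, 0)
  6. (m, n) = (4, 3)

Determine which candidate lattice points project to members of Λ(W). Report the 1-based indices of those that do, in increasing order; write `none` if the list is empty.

Compute τ' = (2−√8)/2 = -0.4142, so π⊥(m,n) = m -0.4142·n.
[1] lift (6,16): star map gives -0.6274; window check -1.6 ≤ -0.6274 < -0.8 is false → out
[2] lift (-17,-8): star map gives -13.6863; window check -1.6 ≤ -13.6863 < -0.8 is false → out
[3] lift (6,14): star map gives 0.2010; window check -1.6 ≤ 0.2010 < -0.8 is false → out
[4] lift (-3,-4): star map gives -1.3431; window check -1.6 ≤ -1.3431 < -0.8 is true → IN Λ
[5] lift (7,0): star map gives 7.0000; window check -1.6 ≤ 7.0000 < -0.8 is false → out
[6] lift (4,3): star map gives 2.7574; window check -1.6 ≤ 2.7574 < -0.8 is false → out

4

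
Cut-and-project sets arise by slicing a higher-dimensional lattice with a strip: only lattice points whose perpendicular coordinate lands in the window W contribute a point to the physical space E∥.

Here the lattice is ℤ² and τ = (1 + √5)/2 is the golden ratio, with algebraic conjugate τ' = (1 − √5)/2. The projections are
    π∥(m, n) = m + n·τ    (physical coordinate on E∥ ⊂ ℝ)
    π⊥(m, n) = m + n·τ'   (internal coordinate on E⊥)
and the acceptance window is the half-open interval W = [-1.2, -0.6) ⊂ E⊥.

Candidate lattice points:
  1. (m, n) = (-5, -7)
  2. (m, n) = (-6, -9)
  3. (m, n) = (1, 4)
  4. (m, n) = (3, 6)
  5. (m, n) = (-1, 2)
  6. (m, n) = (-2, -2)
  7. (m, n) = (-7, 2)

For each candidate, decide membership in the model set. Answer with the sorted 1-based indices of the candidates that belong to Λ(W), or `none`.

τ' = (1−√5)/2 ≈ -0.61803.
[1] lift (-5,-7): star map gives -0.67376; window check -1.2 ≤ -0.67376 < -0.6 is true → IN Λ
[2] lift (-6,-9): star map gives -0.43769; window check -1.2 ≤ -0.43769 < -0.6 is false → out
[3] lift (1,4): star map gives -1.47214; window check -1.2 ≤ -1.47214 < -0.6 is false → out
[4] lift (3,6): star map gives -0.70820; window check -1.2 ≤ -0.70820 < -0.6 is true → IN Λ
[5] lift (-1,2): star map gives -2.23607; window check -1.2 ≤ -2.23607 < -0.6 is false → out
[6] lift (-2,-2): star map gives -0.76393; window check -1.2 ≤ -0.76393 < -0.6 is true → IN Λ
[7] lift (-7,2): star map gives -8.23607; window check -1.2 ≤ -8.23607 < -0.6 is false → out

1, 4, 6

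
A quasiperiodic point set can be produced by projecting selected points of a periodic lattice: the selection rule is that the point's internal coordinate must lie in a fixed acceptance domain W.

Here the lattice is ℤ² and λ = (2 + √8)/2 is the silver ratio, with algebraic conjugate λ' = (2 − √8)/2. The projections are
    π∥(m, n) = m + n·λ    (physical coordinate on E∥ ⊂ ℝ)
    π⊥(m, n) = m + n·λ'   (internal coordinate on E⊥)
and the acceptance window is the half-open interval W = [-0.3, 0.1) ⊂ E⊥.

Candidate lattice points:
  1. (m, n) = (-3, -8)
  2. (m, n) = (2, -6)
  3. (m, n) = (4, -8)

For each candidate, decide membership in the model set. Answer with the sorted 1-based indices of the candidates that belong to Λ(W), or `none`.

λ' = (2−√8)/2 ≈ -0.41421.
candidate 1: (m,n)=(-3,-8) → π∥ = -3-8·λ ≈ -22.31371, π⊥ = -3-8·λ' ≈ 0.31371 ∉ [-0.3, 0.1) ⇒ out
candidate 2: (m,n)=(2,-6) → π∥ = 2-6·λ ≈ -12.48528, π⊥ = 2-6·λ' ≈ 4.48528 ∉ [-0.3, 0.1) ⇒ out
candidate 3: (m,n)=(4,-8) → π∥ = 4-8·λ ≈ -15.31371, π⊥ = 4-8·λ' ≈ 7.31371 ∉ [-0.3, 0.1) ⇒ out

none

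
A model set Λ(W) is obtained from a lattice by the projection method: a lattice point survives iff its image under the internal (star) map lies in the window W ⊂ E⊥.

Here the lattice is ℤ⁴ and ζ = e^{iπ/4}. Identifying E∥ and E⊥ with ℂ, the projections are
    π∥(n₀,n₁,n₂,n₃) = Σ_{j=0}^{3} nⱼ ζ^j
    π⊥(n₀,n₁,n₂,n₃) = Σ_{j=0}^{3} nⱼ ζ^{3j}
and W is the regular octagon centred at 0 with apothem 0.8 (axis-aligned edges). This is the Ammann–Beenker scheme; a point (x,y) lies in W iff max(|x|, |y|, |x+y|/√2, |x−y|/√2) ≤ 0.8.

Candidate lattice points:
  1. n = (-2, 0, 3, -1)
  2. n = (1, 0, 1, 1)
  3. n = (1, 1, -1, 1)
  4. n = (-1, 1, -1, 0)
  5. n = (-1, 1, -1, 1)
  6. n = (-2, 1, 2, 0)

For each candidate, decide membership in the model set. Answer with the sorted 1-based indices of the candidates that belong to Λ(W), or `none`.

π⊥(n) = n₀ + n₁ζ³ + n₂ζ⁶ + n₃ζ⁹ where ζ = e^{iπ/4}.
candidate 1: n = (-2, 0, 3, -1) → π⊥ ≈ (-2.707107, -3.707107); max(|x|,|y|,|x±y|/√2) = 4.535534 > 0.8 ⇒ ∉ W
candidate 2: n = (1, 0, 1, 1) → π⊥ ≈ (+1.707107, -0.292893); max(|x|,|y|,|x±y|/√2) = 1.707107 > 0.8 ⇒ ∉ W
candidate 3: n = (1, 1, -1, 1) → π⊥ ≈ (+1.000000, +2.414214); max(|x|,|y|,|x±y|/√2) = 2.414214 > 0.8 ⇒ ∉ W
candidate 4: n = (-1, 1, -1, 0) → π⊥ ≈ (-1.707107, +1.707107); max(|x|,|y|,|x±y|/√2) = 2.414214 > 0.8 ⇒ ∉ W
candidate 5: n = (-1, 1, -1, 1) → π⊥ ≈ (-1.000000, +2.414214); max(|x|,|y|,|x±y|/√2) = 2.414214 > 0.8 ⇒ ∉ W
candidate 6: n = (-2, 1, 2, 0) → π⊥ ≈ (-2.707107, -1.292893); max(|x|,|y|,|x±y|/√2) = 2.828427 > 0.8 ⇒ ∉ W

none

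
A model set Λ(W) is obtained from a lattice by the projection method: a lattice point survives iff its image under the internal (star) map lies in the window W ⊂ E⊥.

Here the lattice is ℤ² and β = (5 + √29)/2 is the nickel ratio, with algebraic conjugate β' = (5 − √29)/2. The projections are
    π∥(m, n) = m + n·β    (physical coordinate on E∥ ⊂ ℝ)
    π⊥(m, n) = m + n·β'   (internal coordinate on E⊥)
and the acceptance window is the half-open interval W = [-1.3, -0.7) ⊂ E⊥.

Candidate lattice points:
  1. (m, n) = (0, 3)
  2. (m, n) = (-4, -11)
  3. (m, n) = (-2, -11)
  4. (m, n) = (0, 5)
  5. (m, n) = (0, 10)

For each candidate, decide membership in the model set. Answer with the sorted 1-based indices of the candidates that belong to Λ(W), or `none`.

Numerically β ≈ 5.1926 and β' = −1/β ≈ -0.1926.
candidate 1: (m,n)=(0,3) → π∥ = 0+3·β ≈ 15.5777, π⊥ = 0+3·β' ≈ -0.5777 ∉ [-1.3, -0.7) ⇒ out
candidate 2: (m,n)=(-4,-11) → π∥ = -4-11·β ≈ -61.1184, π⊥ = -4-11·β' ≈ -1.8816 ∉ [-1.3, -0.7) ⇒ out
candidate 3: (m,n)=(-2,-11) → π∥ = -2-11·β ≈ -59.1184, π⊥ = -2-11·β' ≈ 0.1184 ∉ [-1.3, -0.7) ⇒ out
candidate 4: (m,n)=(0,5) → π∥ = 0+5·β ≈ 25.9629, π⊥ = 0+5·β' ≈ -0.9629 ∈ [-1.3, -0.7) ⇒ IN Λ
candidate 5: (m,n)=(0,10) → π∥ = 0+10·β ≈ 51.9258, π⊥ = 0+10·β' ≈ -1.9258 ∉ [-1.3, -0.7) ⇒ out

4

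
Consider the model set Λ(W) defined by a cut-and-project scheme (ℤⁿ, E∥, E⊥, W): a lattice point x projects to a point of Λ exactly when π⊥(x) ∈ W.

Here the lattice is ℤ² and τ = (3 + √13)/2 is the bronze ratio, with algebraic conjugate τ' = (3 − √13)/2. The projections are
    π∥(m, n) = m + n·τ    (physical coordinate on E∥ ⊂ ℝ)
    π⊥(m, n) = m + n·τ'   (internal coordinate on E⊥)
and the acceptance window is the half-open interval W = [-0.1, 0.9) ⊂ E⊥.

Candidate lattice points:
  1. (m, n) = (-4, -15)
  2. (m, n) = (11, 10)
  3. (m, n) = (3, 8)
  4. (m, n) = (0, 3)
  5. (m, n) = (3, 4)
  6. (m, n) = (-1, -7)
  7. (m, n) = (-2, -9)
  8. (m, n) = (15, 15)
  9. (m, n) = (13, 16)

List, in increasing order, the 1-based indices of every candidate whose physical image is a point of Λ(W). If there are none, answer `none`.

1, 3, 7

Compute τ' = (3−√13)/2 = -0.30278, so π⊥(m,n) = m -0.30278·n.
candidate 1: (m,n)=(-4,-15) → π∥ = -4-15·τ ≈ -53.54163, π⊥ = -4-15·τ' ≈ 0.54163 ∈ [-0.1, 0.9) ⇒ IN Λ
candidate 2: (m,n)=(11,10) → π∥ = 11+10·τ ≈ 44.02776, π⊥ = 11+10·τ' ≈ 7.97224 ∉ [-0.1, 0.9) ⇒ out
candidate 3: (m,n)=(3,8) → π∥ = 3+8·τ ≈ 29.42221, π⊥ = 3+8·τ' ≈ 0.57779 ∈ [-0.1, 0.9) ⇒ IN Λ
candidate 4: (m,n)=(0,3) → π∥ = 0+3·τ ≈ 9.90833, π⊥ = 0+3·τ' ≈ -0.90833 ∉ [-0.1, 0.9) ⇒ out
candidate 5: (m,n)=(3,4) → π∥ = 3+4·τ ≈ 16.21110, π⊥ = 3+4·τ' ≈ 1.78890 ∉ [-0.1, 0.9) ⇒ out
candidate 6: (m,n)=(-1,-7) → π∥ = -1-7·τ ≈ -24.11943, π⊥ = -1-7·τ' ≈ 1.11943 ∉ [-0.1, 0.9) ⇒ out
candidate 7: (m,n)=(-2,-9) → π∥ = -2-9·τ ≈ -31.72498, π⊥ = -2-9·τ' ≈ 0.72498 ∈ [-0.1, 0.9) ⇒ IN Λ
candidate 8: (m,n)=(15,15) → π∥ = 15+15·τ ≈ 64.54163, π⊥ = 15+15·τ' ≈ 10.45837 ∉ [-0.1, 0.9) ⇒ out
candidate 9: (m,n)=(13,16) → π∥ = 13+16·τ ≈ 65.84441, π⊥ = 13+16·τ' ≈ 8.15559 ∉ [-0.1, 0.9) ⇒ out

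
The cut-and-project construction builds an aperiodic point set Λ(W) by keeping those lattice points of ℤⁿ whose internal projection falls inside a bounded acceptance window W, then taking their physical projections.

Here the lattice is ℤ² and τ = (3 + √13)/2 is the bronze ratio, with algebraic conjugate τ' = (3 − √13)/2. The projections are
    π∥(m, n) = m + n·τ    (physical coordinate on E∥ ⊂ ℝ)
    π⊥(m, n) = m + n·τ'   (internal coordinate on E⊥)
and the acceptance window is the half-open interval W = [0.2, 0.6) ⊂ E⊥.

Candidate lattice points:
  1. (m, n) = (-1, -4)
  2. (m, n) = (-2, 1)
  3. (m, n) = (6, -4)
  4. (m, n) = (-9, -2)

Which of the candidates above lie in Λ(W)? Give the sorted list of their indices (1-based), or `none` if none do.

Numerically τ ≈ 3.30278 and τ' = −1/τ ≈ -0.30278.
#1 (-1,-4): internal coord -1 + (-4)·τ' = +0.21110; +0.21110 ∈ [0.2, 0.6) → IN Λ
#2 (-2,1): internal coord -2 + (1)·τ' = -2.30278; -2.30278 ∉ [0.2, 0.6) → out
#3 (6,-4): internal coord 6 + (-4)·τ' = +7.21110; +7.21110 ∉ [0.2, 0.6) → out
#4 (-9,-2): internal coord -9 + (-2)·τ' = -8.39445; -8.39445 ∉ [0.2, 0.6) → out

1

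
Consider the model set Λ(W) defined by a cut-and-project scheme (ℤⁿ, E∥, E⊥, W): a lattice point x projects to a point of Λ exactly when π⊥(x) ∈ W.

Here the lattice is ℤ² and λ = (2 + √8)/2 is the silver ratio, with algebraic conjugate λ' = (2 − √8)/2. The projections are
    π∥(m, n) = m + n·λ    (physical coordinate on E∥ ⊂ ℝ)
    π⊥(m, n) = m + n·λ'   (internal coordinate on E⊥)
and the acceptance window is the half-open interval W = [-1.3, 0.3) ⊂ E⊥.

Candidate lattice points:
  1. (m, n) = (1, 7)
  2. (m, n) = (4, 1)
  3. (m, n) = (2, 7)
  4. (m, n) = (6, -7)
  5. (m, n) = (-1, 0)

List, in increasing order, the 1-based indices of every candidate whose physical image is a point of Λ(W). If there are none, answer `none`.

3, 5

Numerically λ ≈ 2.4142 and λ' = −1/λ ≈ -0.4142.
candidate 1: (m,n)=(1,7) → π∥ = 1+7·λ ≈ 17.8995, π⊥ = 1+7·λ' ≈ -1.8995 ∉ [-1.3, 0.3) ⇒ out
candidate 2: (m,n)=(4,1) → π∥ = 4+1·λ ≈ 6.4142, π⊥ = 4+1·λ' ≈ 3.5858 ∉ [-1.3, 0.3) ⇒ out
candidate 3: (m,n)=(2,7) → π∥ = 2+7·λ ≈ 18.8995, π⊥ = 2+7·λ' ≈ -0.8995 ∈ [-1.3, 0.3) ⇒ IN Λ
candidate 4: (m,n)=(6,-7) → π∥ = 6-7·λ ≈ -10.8995, π⊥ = 6-7·λ' ≈ 8.8995 ∉ [-1.3, 0.3) ⇒ out
candidate 5: (m,n)=(-1,0) → π∥ = -1+0·λ ≈ -1.0000, π⊥ = -1+0·λ' ≈ -1.0000 ∈ [-1.3, 0.3) ⇒ IN Λ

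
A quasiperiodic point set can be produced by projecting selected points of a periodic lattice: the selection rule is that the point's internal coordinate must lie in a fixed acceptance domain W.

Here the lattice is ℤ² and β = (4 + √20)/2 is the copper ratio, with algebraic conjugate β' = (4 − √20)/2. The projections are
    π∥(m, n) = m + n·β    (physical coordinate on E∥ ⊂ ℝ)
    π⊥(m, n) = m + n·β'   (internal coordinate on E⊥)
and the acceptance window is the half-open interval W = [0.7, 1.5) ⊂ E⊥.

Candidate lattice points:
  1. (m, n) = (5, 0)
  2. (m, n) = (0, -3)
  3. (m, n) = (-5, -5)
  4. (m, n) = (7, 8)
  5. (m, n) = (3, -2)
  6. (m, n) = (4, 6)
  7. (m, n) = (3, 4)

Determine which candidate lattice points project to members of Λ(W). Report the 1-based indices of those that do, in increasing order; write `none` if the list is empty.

β' = (4−√20)/2 ≈ -0.23607.
candidate 1: (m,n)=(5,0) → π∥ = 5+0·β ≈ 5.00000, π⊥ = 5+0·β' ≈ 5.00000 ∉ [0.7, 1.5) ⇒ out
candidate 2: (m,n)=(0,-3) → π∥ = 0-3·β ≈ -12.70820, π⊥ = 0-3·β' ≈ 0.70820 ∈ [0.7, 1.5) ⇒ IN Λ
candidate 3: (m,n)=(-5,-5) → π∥ = -5-5·β ≈ -26.18034, π⊥ = -5-5·β' ≈ -3.81966 ∉ [0.7, 1.5) ⇒ out
candidate 4: (m,n)=(7,8) → π∥ = 7+8·β ≈ 40.88854, π⊥ = 7+8·β' ≈ 5.11146 ∉ [0.7, 1.5) ⇒ out
candidate 5: (m,n)=(3,-2) → π∥ = 3-2·β ≈ -5.47214, π⊥ = 3-2·β' ≈ 3.47214 ∉ [0.7, 1.5) ⇒ out
candidate 6: (m,n)=(4,6) → π∥ = 4+6·β ≈ 29.41641, π⊥ = 4+6·β' ≈ 2.58359 ∉ [0.7, 1.5) ⇒ out
candidate 7: (m,n)=(3,4) → π∥ = 3+4·β ≈ 19.94427, π⊥ = 3+4·β' ≈ 2.05573 ∉ [0.7, 1.5) ⇒ out

2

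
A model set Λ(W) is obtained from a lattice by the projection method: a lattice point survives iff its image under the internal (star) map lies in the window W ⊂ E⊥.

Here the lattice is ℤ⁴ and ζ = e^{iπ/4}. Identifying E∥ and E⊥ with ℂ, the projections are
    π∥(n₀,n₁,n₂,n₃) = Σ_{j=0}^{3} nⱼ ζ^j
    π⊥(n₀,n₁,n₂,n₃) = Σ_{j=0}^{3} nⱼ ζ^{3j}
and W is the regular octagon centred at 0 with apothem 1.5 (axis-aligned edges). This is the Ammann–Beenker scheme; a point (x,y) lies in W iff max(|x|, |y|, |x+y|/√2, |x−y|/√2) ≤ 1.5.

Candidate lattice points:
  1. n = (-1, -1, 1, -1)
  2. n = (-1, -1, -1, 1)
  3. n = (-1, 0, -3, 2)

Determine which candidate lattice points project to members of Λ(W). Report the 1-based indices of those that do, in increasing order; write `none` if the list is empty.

2

π⊥(n) = n₀ + n₁ζ³ + n₂ζ⁶ + n₃ζ⁹ where ζ = e^{iπ/4}.
#1 (-1, -1, 1, -1): internal (-1.0000, -2.4142); octagon support 2.4142 vs apothem 1.5 → ∉ W
#2 (-1, -1, -1, 1): internal (0.4142, 1.0000); octagon support 1.0000 vs apothem 1.5 → ∈ W
#3 (-1, 0, -3, 2): internal (0.4142, 4.4142); octagon support 4.4142 vs apothem 1.5 → ∉ W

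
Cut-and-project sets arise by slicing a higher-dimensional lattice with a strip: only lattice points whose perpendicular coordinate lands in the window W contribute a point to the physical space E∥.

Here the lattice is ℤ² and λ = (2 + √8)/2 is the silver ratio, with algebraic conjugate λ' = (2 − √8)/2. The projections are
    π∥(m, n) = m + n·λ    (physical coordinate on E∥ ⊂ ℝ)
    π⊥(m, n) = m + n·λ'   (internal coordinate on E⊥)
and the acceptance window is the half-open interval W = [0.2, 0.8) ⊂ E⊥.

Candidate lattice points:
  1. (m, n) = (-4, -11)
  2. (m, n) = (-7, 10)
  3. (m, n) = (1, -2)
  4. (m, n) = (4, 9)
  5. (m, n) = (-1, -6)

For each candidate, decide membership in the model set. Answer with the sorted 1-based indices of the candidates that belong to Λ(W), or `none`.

1, 4

Numerically λ ≈ 2.4142 and λ' = −1/λ ≈ -0.4142.
[1] lift (-4,-11): star map gives 0.5563; window check 0.2 ≤ 0.5563 < 0.8 is true → IN Λ
[2] lift (-7,10): star map gives -11.1421; window check 0.2 ≤ -11.1421 < 0.8 is false → out
[3] lift (1,-2): star map gives 1.8284; window check 0.2 ≤ 1.8284 < 0.8 is false → out
[4] lift (4,9): star map gives 0.2721; window check 0.2 ≤ 0.2721 < 0.8 is true → IN Λ
[5] lift (-1,-6): star map gives 1.4853; window check 0.2 ≤ 1.4853 < 0.8 is false → out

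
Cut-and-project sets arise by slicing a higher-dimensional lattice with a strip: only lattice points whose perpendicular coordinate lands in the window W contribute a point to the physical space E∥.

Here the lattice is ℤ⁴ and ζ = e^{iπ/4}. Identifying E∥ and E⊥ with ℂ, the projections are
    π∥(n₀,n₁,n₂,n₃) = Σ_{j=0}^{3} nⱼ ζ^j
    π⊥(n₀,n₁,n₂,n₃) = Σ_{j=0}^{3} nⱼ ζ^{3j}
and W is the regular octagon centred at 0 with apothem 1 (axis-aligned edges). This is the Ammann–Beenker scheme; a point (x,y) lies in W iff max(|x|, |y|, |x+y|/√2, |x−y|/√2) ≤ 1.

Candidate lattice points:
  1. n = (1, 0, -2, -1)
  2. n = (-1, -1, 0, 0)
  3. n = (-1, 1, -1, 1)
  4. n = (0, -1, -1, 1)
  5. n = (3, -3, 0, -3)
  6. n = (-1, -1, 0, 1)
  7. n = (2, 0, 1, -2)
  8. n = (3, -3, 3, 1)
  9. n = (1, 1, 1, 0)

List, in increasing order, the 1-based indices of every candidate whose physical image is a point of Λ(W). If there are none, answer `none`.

2, 6, 9

π⊥(n) = n₀ + n₁ζ³ + n₂ζ⁶ + n₃ζ⁹ where ζ = e^{iπ/4}.
#1 (1, 0, -2, -1): internal (0.2929, 1.2929); octagon support 1.2929 vs apothem 1 → ∉ W
#2 (-1, -1, 0, 0): internal (-0.2929, -0.7071); octagon support 0.7071 vs apothem 1 → ∈ W
#3 (-1, 1, -1, 1): internal (-1.0000, 2.4142); octagon support 2.4142 vs apothem 1 → ∉ W
#4 (0, -1, -1, 1): internal (1.4142, 1.0000); octagon support 1.7071 vs apothem 1 → ∉ W
#5 (3, -3, 0, -3): internal (3.0000, -4.2426); octagon support 5.1213 vs apothem 1 → ∉ W
#6 (-1, -1, 0, 1): internal (0.4142, 0.0000); octagon support 0.4142 vs apothem 1 → ∈ W
#7 (2, 0, 1, -2): internal (0.5858, -2.4142); octagon support 2.4142 vs apothem 1 → ∉ W
#8 (3, -3, 3, 1): internal (5.8284, -4.4142); octagon support 7.2426 vs apothem 1 → ∉ W
#9 (1, 1, 1, 0): internal (0.2929, -0.2929); octagon support 0.4142 vs apothem 1 → ∈ W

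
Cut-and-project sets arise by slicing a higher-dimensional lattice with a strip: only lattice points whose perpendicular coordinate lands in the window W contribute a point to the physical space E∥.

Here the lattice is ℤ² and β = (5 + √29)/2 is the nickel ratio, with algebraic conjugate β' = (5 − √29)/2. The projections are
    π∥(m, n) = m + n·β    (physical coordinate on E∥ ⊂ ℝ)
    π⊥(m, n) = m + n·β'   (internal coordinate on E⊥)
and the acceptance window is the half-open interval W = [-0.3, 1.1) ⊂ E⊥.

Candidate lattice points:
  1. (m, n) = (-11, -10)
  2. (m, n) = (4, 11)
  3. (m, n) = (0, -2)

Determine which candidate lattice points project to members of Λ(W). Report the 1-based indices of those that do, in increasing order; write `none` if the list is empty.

Numerically β ≈ 5.1926 and β' = −1/β ≈ -0.1926.
[1] lift (-11,-10): star map gives -9.0742; window check -0.3 ≤ -9.0742 < 1.1 is false → out
[2] lift (4,11): star map gives 1.8816; window check -0.3 ≤ 1.8816 < 1.1 is false → out
[3] lift (0,-2): star map gives 0.3852; window check -0.3 ≤ 0.3852 < 1.1 is true → IN Λ

3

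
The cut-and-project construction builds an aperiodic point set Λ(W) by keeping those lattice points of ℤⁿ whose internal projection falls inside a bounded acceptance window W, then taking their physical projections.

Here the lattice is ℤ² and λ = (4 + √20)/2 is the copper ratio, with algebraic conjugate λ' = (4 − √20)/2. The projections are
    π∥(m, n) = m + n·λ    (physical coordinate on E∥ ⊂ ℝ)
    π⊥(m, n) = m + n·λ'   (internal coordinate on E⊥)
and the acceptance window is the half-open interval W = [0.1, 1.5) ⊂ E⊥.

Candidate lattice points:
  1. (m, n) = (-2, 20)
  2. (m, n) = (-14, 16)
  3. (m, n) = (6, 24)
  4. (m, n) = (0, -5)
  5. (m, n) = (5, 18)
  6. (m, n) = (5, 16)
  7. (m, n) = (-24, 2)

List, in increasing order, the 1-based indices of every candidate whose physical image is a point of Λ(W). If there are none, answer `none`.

λ' = (4−√20)/2 ≈ -0.236068.
[1] lift (-2,20): star map gives -6.721360; window check 0.1 ≤ -6.721360 < 1.5 is false → out
[2] lift (-14,16): star map gives -17.777088; window check 0.1 ≤ -17.777088 < 1.5 is false → out
[3] lift (6,24): star map gives 0.334369; window check 0.1 ≤ 0.334369 < 1.5 is true → IN Λ
[4] lift (0,-5): star map gives 1.180340; window check 0.1 ≤ 1.180340 < 1.5 is true → IN Λ
[5] lift (5,18): star map gives 0.750776; window check 0.1 ≤ 0.750776 < 1.5 is true → IN Λ
[6] lift (5,16): star map gives 1.222912; window check 0.1 ≤ 1.222912 < 1.5 is true → IN Λ
[7] lift (-24,2): star map gives -24.472136; window check 0.1 ≤ -24.472136 < 1.5 is false → out

3, 4, 5, 6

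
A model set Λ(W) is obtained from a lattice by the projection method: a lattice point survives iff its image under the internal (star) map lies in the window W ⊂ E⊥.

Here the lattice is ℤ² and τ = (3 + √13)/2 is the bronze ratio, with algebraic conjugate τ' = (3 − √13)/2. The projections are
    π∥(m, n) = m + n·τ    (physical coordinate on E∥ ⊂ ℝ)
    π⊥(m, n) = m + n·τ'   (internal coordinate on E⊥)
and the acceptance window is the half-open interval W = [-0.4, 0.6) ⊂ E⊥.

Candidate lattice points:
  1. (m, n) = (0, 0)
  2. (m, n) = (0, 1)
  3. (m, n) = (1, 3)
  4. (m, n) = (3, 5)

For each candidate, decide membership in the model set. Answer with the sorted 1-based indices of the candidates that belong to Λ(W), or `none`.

1, 2, 3

Numerically τ ≈ 3.3028 and τ' = −1/τ ≈ -0.3028.
candidate 1: (m,n)=(0,0) → π∥ = 0+0·τ ≈ 0.0000, π⊥ = 0+0·τ' ≈ 0.0000 ∈ [-0.4, 0.6) ⇒ IN Λ
candidate 2: (m,n)=(0,1) → π∥ = 0+1·τ ≈ 3.3028, π⊥ = 0+1·τ' ≈ -0.3028 ∈ [-0.4, 0.6) ⇒ IN Λ
candidate 3: (m,n)=(1,3) → π∥ = 1+3·τ ≈ 10.9083, π⊥ = 1+3·τ' ≈ 0.0917 ∈ [-0.4, 0.6) ⇒ IN Λ
candidate 4: (m,n)=(3,5) → π∥ = 3+5·τ ≈ 19.5139, π⊥ = 3+5·τ' ≈ 1.4861 ∉ [-0.4, 0.6) ⇒ out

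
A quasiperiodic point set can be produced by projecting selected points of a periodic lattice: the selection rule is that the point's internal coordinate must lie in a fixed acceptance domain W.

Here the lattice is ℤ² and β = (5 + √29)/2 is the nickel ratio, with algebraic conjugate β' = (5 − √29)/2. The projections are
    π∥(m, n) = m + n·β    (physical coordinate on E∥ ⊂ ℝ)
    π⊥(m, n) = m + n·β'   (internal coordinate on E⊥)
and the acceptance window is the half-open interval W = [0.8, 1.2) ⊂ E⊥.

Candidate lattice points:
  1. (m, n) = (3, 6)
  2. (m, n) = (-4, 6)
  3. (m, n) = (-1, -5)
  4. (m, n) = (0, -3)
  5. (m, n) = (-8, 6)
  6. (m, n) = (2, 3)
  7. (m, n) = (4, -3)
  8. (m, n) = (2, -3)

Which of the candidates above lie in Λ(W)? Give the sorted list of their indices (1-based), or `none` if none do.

β' = (5−√29)/2 ≈ -0.192582.
[1] lift (3,6): star map gives 1.844506; window check 0.8 ≤ 1.844506 < 1.2 is false → out
[2] lift (-4,6): star map gives -5.155494; window check 0.8 ≤ -5.155494 < 1.2 is false → out
[3] lift (-1,-5): star map gives -0.037088; window check 0.8 ≤ -0.037088 < 1.2 is false → out
[4] lift (0,-3): star map gives 0.577747; window check 0.8 ≤ 0.577747 < 1.2 is false → out
[5] lift (-8,6): star map gives -9.155494; window check 0.8 ≤ -9.155494 < 1.2 is false → out
[6] lift (2,3): star map gives 1.422253; window check 0.8 ≤ 1.422253 < 1.2 is false → out
[7] lift (4,-3): star map gives 4.577747; window check 0.8 ≤ 4.577747 < 1.2 is false → out
[8] lift (2,-3): star map gives 2.577747; window check 0.8 ≤ 2.577747 < 1.2 is false → out

none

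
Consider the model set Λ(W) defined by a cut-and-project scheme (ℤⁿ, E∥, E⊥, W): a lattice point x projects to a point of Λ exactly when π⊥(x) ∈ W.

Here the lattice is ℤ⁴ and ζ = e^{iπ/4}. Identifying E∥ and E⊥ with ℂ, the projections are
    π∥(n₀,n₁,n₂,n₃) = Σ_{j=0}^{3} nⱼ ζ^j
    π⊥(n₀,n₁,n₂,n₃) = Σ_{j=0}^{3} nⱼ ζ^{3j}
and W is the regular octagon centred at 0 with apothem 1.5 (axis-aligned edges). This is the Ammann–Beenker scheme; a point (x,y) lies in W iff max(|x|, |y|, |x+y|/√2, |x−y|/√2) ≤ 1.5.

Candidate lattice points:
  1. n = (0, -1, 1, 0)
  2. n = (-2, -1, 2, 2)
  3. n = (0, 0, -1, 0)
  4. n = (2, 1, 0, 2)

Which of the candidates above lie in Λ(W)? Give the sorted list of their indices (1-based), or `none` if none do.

π⊥(n) = n₀ + n₁ζ³ + n₂ζ⁶ + n₃ζ⁹ where ζ = e^{iπ/4}.
candidate 1: n = (0, -1, 1, 0) → π⊥ ≈ (+0.707107, -1.707107); max(|x|,|y|,|x±y|/√2) = 1.707107 > 1.5 ⇒ ∉ W
candidate 2: n = (-2, -1, 2, 2) → π⊥ ≈ (+0.121320, -1.292893); max(|x|,|y|,|x±y|/√2) = 1.292893 ≤ 1.5 ⇒ ∈ W
candidate 3: n = (0, 0, -1, 0) → π⊥ ≈ (+0.000000, +1.000000); max(|x|,|y|,|x±y|/√2) = 1.000000 ≤ 1.5 ⇒ ∈ W
candidate 4: n = (2, 1, 0, 2) → π⊥ ≈ (+2.707107, +2.121320); max(|x|,|y|,|x±y|/√2) = 3.414214 > 1.5 ⇒ ∉ W

2, 3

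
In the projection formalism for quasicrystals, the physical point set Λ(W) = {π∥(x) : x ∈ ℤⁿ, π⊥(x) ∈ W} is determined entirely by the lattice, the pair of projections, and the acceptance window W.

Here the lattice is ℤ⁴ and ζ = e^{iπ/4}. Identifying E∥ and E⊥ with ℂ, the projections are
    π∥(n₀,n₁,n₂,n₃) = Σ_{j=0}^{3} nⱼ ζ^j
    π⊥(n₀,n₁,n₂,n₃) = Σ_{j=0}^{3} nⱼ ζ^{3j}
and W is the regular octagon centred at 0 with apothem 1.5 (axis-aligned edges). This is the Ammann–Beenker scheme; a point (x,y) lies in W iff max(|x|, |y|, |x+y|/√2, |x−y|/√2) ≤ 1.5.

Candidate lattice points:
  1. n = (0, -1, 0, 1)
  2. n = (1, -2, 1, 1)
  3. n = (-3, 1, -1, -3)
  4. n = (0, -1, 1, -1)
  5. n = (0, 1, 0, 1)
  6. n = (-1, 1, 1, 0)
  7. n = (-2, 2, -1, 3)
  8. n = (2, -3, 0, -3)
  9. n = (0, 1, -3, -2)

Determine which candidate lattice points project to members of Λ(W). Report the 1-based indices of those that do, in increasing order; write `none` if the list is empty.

1, 5

With ζ = e^{iπ/4} the internal vectors are ζ^0,ζ^3,ζ^6,ζ^9.
#1 (0, -1, 0, 1): internal (1.414214, 0.000000); octagon support 1.414214 vs apothem 1.5 → ∈ W
#2 (1, -2, 1, 1): internal (3.121320, -1.707107); octagon support 3.414214 vs apothem 1.5 → ∉ W
#3 (-3, 1, -1, -3): internal (-5.828427, -0.414214); octagon support 5.828427 vs apothem 1.5 → ∉ W
#4 (0, -1, 1, -1): internal (0.000000, -2.414214); octagon support 2.414214 vs apothem 1.5 → ∉ W
#5 (0, 1, 0, 1): internal (0.000000, 1.414214); octagon support 1.414214 vs apothem 1.5 → ∈ W
#6 (-1, 1, 1, 0): internal (-1.707107, -0.292893); octagon support 1.707107 vs apothem 1.5 → ∉ W
#7 (-2, 2, -1, 3): internal (-1.292893, 4.535534); octagon support 4.535534 vs apothem 1.5 → ∉ W
#8 (2, -3, 0, -3): internal (2.000000, -4.242641); octagon support 4.414214 vs apothem 1.5 → ∉ W
#9 (0, 1, -3, -2): internal (-2.121320, 2.292893); octagon support 3.121320 vs apothem 1.5 → ∉ W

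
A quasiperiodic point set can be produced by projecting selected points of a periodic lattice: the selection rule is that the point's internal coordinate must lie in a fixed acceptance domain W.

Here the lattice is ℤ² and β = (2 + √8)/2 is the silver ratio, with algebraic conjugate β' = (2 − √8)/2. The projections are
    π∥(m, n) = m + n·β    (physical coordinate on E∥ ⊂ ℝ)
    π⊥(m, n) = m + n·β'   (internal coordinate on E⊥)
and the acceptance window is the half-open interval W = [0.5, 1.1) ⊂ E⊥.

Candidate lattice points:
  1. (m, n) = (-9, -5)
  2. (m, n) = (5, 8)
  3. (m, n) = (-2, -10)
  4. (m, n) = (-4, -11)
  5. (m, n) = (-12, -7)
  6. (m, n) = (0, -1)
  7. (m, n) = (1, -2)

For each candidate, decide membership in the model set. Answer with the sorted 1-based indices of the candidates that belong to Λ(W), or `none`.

β' = (2−√8)/2 ≈ -0.41421.
[1] lift (-9,-5): star map gives -6.92893; window check 0.5 ≤ -6.92893 < 1.1 is false → out
[2] lift (5,8): star map gives 1.68629; window check 0.5 ≤ 1.68629 < 1.1 is false → out
[3] lift (-2,-10): star map gives 2.14214; window check 0.5 ≤ 2.14214 < 1.1 is false → out
[4] lift (-4,-11): star map gives 0.55635; window check 0.5 ≤ 0.55635 < 1.1 is true → IN Λ
[5] lift (-12,-7): star map gives -9.10051; window check 0.5 ≤ -9.10051 < 1.1 is false → out
[6] lift (0,-1): star map gives 0.41421; window check 0.5 ≤ 0.41421 < 1.1 is false → out
[7] lift (1,-2): star map gives 1.82843; window check 0.5 ≤ 1.82843 < 1.1 is false → out

4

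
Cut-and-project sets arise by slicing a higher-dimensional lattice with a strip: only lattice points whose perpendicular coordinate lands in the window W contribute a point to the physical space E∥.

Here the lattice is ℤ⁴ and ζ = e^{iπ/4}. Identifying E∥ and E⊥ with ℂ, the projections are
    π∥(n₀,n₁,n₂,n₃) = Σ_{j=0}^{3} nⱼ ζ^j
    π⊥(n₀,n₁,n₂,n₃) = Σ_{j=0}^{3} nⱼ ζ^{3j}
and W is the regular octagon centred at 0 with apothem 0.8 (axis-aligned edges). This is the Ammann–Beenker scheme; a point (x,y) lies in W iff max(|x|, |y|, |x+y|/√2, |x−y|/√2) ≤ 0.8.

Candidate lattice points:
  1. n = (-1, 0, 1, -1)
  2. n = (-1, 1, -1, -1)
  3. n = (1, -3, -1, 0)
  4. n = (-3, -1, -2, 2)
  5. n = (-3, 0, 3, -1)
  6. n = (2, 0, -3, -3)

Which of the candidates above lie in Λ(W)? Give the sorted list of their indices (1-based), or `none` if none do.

Internal map: ζ^{3j} for j=0..3 gives (1,0), (−√2/2,√2/2), (0,−1), (√2/2,√2/2).
candidate 1: n = (-1, 0, 1, -1) → π⊥ ≈ (-1.7071, -1.7071); max(|x|,|y|,|x±y|/√2) = 2.4142 > 0.8 ⇒ ∉ W
candidate 2: n = (-1, 1, -1, -1) → π⊥ ≈ (-2.4142, +1.0000); max(|x|,|y|,|x±y|/√2) = 2.4142 > 0.8 ⇒ ∉ W
candidate 3: n = (1, -3, -1, 0) → π⊥ ≈ (+3.1213, -1.1213); max(|x|,|y|,|x±y|/√2) = 3.1213 > 0.8 ⇒ ∉ W
candidate 4: n = (-3, -1, -2, 2) → π⊥ ≈ (-0.8787, +2.7071); max(|x|,|y|,|x±y|/√2) = 2.7071 > 0.8 ⇒ ∉ W
candidate 5: n = (-3, 0, 3, -1) → π⊥ ≈ (-3.7071, -3.7071); max(|x|,|y|,|x±y|/√2) = 5.2426 > 0.8 ⇒ ∉ W
candidate 6: n = (2, 0, -3, -3) → π⊥ ≈ (-0.1213, +0.8787); max(|x|,|y|,|x±y|/√2) = 0.8787 > 0.8 ⇒ ∉ W

none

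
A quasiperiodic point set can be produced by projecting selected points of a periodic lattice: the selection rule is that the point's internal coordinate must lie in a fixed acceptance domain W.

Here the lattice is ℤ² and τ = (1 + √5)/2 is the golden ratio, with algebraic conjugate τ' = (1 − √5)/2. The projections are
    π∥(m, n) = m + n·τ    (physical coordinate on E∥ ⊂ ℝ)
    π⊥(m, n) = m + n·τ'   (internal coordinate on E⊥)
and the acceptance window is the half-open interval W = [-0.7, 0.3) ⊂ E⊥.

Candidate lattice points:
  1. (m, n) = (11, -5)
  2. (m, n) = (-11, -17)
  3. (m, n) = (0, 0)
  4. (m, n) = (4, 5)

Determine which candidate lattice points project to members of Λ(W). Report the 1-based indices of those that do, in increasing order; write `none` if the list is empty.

Numerically τ ≈ 1.61803 and τ' = −1/τ ≈ -0.61803.
#1 (11,-5): internal coord 11 + (-5)·τ' = +14.09017; +14.09017 ∉ [-0.7, 0.3) → out
#2 (-11,-17): internal coord -11 + (-17)·τ' = -0.49342; -0.49342 ∈ [-0.7, 0.3) → IN Λ
#3 (0,0): internal coord 0 + (0)·τ' = +0.00000; +0.00000 ∈ [-0.7, 0.3) → IN Λ
#4 (4,5): internal coord 4 + (5)·τ' = +0.90983; +0.90983 ∉ [-0.7, 0.3) → out

2, 3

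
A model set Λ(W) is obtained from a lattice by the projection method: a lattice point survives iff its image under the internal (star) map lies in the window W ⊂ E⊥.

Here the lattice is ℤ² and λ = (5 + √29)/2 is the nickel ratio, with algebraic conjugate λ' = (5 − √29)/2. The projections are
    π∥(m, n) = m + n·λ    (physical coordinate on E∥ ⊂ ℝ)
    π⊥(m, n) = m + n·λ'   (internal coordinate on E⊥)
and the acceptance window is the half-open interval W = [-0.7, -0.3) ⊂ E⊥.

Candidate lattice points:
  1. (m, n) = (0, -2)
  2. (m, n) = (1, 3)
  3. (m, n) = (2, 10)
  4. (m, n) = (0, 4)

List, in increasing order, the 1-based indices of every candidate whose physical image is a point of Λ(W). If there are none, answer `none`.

none

Numerically λ ≈ 5.192582 and λ' = −1/λ ≈ -0.192582.
[1] lift (0,-2): star map gives 0.385165; window check -0.7 ≤ 0.385165 < -0.3 is false → out
[2] lift (1,3): star map gives 0.422253; window check -0.7 ≤ 0.422253 < -0.3 is false → out
[3] lift (2,10): star map gives 0.074176; window check -0.7 ≤ 0.074176 < -0.3 is false → out
[4] lift (0,4): star map gives -0.770330; window check -0.7 ≤ -0.770330 < -0.3 is false → out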